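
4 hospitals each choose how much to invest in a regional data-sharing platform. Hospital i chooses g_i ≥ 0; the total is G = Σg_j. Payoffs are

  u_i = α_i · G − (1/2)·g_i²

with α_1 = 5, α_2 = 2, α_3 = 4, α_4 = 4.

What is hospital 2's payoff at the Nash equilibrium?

Hospital i's FOC: ∂u_i/∂g_i = α_i − g_i = 0, so g_i* = α_i.
NE contributions = (5, 2, 4, 4); G = 15.
u_2 = α_2·G − ½·(g_2)² = 2·15 − ½·2² = 28.

28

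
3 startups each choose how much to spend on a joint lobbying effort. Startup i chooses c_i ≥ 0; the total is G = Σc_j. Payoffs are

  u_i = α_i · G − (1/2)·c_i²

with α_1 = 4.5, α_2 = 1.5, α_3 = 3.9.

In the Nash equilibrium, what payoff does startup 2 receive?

13.725

Startup i's FOC: ∂u_i/∂c_i = α_i − c_i = 0, so c_i* = α_i.
NE contributions = (4.5, 1.5, 3.9); G = 9.9.
u_2 = α_2·G − ½·(c_2)² = 1.5·9.9 − ½·1.5² = 13.725.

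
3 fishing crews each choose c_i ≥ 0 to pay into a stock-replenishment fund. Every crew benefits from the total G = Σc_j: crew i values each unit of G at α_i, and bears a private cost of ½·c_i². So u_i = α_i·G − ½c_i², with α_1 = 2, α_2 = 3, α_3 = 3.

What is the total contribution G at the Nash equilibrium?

8

Crew i's FOC: ∂u_i/∂c_i = α_i − c_i = 0, so c_i* = α_i.
NE contributions = (2, 3, 3); G = 8.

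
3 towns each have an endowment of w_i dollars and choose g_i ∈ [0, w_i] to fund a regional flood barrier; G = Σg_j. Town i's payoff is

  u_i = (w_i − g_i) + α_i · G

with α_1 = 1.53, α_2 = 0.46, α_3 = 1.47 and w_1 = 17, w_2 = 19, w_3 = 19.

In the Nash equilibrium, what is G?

∂u_i/∂g_i = α_i − 1, so town i contributes w_i if α_i > 1, else 0.
α_i > 1 for i ∈ {1, 3}; NE contributions (17, 0, 19), G = 36.

36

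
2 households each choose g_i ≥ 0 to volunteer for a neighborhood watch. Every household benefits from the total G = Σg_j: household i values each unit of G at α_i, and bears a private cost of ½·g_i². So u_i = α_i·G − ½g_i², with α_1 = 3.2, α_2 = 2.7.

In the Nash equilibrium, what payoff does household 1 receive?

13.76

Household i's FOC: ∂u_i/∂g_i = α_i − g_i = 0, so g_i* = α_i.
NE contributions = (3.2, 2.7); G = 5.9.
u_1 = α_1·G − ½·(g_1)² = 3.2·5.9 − ½·3.2² = 13.76.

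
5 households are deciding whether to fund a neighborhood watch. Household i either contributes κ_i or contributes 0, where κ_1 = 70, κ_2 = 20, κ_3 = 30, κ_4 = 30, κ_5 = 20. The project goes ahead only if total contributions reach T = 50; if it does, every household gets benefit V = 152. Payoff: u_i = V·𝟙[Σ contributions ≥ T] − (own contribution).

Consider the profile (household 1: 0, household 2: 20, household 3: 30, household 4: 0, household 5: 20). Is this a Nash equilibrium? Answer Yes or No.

Total = 70 ≥ 50: provided.
Household 1 (pledges 0, payoff 152): pledging 70 → total 140, payoff 82. No gain.
Household 2 (pledges 20, payoff 132): dropping to 0 → total 50, payoff 152. Profitable deviation.

No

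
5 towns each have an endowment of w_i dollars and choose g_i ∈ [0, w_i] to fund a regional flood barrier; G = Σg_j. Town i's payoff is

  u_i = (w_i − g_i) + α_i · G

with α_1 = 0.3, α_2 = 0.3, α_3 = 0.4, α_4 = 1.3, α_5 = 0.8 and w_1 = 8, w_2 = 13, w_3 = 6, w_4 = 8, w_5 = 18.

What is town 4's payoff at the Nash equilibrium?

10.4

∂u_i/∂g_i = α_i − 1, so town i contributes w_i if α_i > 1, else 0.
α_i > 1 for i ∈ {4}; NE contributions (0, 0, 0, 8, 0), G = 8.
u_4 = (8 − 8) + 1.3·8 = 10.4.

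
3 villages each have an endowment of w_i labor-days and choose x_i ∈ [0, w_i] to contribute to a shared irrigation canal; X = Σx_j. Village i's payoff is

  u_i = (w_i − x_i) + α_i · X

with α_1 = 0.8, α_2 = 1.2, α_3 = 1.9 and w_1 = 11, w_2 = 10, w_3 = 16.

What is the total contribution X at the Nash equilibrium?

26

∂u_i/∂x_i = α_i − 1, so village i contributes w_i if α_i > 1, else 0.
α_i > 1 for i ∈ {2, 3}; NE contributions (0, 10, 16), X = 26.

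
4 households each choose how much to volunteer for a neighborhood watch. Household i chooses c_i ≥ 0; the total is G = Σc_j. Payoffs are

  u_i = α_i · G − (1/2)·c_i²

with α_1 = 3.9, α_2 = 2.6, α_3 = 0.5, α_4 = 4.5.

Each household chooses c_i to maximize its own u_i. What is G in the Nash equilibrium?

Household i's FOC: ∂u_i/∂c_i = α_i − c_i = 0, so c_i* = α_i.
NE contributions = (3.9, 2.6, 0.5, 4.5); G = 11.5.

11.5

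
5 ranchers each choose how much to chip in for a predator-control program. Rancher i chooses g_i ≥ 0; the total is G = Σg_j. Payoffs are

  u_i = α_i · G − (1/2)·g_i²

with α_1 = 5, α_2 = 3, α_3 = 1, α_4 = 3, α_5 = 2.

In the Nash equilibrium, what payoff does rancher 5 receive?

Rancher i's FOC: ∂u_i/∂g_i = α_i − g_i = 0, so g_i* = α_i.
NE contributions = (5, 3, 1, 3, 2); G = 14.
u_5 = α_5·G − ½·(g_5)² = 2·14 − ½·2² = 26.

26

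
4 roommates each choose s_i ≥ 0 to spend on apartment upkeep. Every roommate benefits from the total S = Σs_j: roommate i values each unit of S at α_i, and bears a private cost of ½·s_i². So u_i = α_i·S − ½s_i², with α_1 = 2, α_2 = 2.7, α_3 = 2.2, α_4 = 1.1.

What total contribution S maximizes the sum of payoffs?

32

Planner FOC: ∂(Σu_j)/∂s_i = (Σα_j) − s_i = 0, so s_i^SO = Σα_j = 8 for every i; S^SO = 32.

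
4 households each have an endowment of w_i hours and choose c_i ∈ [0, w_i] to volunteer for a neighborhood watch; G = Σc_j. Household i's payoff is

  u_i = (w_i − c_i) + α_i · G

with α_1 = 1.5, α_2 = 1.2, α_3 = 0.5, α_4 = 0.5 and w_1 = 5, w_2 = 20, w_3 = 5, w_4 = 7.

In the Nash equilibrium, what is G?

25

∂u_i/∂c_i = α_i − 1, so household i contributes w_i if α_i > 1, else 0.
α_i > 1 for i ∈ {1, 2}; NE contributions (5, 20, 0, 0), G = 25.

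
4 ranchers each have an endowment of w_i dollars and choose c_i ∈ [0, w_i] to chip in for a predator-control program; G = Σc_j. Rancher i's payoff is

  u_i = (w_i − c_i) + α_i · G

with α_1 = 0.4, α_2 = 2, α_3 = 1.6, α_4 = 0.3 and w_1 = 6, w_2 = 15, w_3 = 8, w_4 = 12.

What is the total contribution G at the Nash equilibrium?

∂u_i/∂c_i = α_i − 1, so rancher i contributes w_i if α_i > 1, else 0.
α_i > 1 for i ∈ {2, 3}; NE contributions (0, 15, 8, 0), G = 23.

23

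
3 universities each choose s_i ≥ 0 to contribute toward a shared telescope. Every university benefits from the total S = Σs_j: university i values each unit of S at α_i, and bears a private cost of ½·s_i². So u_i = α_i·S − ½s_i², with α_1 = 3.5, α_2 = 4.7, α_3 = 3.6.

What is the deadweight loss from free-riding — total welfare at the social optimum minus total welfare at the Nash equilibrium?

University i's FOC: ∂u_i/∂s_i = α_i − s_i = 0, so s_i* = α_i.
NE contributions = (3.5, 4.7, 3.6); S = 11.8.
W^NE = (Σα)·S − ½Σα_i² = 11.8² − ½·47.3 = 115.59.
Planner sets s_i = Σα_j = 11.8 for every i, so S^SO = 3·11.8 = 35.4.
W^SO = (Σα)·S^SO − ½·3·(Σα)² = (3/2)·11.8² = 208.86.
Deadweight loss = W^SO − W^NE = 93.27.

93.27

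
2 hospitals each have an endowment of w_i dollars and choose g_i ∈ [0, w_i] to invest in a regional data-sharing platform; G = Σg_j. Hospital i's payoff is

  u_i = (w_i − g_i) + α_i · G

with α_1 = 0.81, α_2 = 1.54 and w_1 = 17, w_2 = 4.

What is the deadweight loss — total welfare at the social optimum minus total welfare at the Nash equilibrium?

∂u_i/∂g_i = α_i − 1, so hospital i contributes w_i if α_i > 1, else 0.
α_i > 1 for i ∈ {2}; NE contributions (0, 4), G = 4.
W^NE = Σw_i − G^NE + (Σα_i)·G^NE = 21 + 1.35·4 = 26.4.
Planner: ∂(Σu_j)/∂g_i = Σα_j − 1 = 1.35 > 0, so everyone contributes w_i; G^SO = 21, W^SO = 21 + 1.35·21 = 49.35.
Deadweight loss = 22.95.

22.95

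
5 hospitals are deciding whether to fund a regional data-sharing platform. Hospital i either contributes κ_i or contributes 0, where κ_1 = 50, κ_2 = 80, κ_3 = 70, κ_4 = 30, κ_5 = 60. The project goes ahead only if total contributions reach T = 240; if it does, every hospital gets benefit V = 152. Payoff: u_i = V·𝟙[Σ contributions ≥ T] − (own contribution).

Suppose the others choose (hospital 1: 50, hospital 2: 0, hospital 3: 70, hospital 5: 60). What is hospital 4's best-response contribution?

Others' total = 180. Even contributing 30 gives 210 < 240: no benefit either way.
Best response: 0.

0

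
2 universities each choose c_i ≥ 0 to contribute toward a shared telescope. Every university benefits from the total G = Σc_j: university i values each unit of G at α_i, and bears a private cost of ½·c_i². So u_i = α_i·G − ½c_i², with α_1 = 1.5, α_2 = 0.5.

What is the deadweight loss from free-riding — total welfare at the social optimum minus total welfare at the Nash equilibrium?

University i's FOC: ∂u_i/∂c_i = α_i − c_i = 0, so c_i* = α_i.
NE contributions = (1.5, 0.5); G = 2.
W^NE = (Σα)·G − ½Σα_i² = 2² − ½·2.5 = 2.75.
Planner sets c_i = Σα_j = 2 for every i, so G^SO = 2·2 = 4.
W^SO = (Σα)·G^SO − ½·2·(Σα)² = (2/2)·2² = 4.
Deadweight loss = W^SO − W^NE = 1.25.

1.25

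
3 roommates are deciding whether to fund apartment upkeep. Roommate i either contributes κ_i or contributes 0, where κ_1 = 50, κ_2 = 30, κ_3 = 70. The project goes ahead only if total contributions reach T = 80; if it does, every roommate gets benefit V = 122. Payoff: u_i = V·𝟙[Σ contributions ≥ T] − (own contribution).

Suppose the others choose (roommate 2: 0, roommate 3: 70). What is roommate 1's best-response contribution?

50

Others' total = 70. Contributing 50 brings total to 120 ≥ 80: gain V − κ_1 = 72.
Best response: 50.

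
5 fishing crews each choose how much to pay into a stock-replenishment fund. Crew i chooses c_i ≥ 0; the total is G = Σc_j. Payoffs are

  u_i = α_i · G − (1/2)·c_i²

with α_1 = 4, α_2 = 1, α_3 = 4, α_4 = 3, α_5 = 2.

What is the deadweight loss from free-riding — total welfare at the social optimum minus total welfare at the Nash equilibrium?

317

Crew i's FOC: ∂u_i/∂c_i = α_i − c_i = 0, so c_i* = α_i.
NE contributions = (4, 1, 4, 3, 2); G = 14.
W^NE = (Σα)·G − ½Σα_i² = 14² − ½·46 = 173.
Planner sets c_i = Σα_j = 14 for every i, so G^SO = 5·14 = 70.
W^SO = (Σα)·G^SO − ½·5·(Σα)² = (5/2)·14² = 490.
Deadweight loss = W^SO − W^NE = 317.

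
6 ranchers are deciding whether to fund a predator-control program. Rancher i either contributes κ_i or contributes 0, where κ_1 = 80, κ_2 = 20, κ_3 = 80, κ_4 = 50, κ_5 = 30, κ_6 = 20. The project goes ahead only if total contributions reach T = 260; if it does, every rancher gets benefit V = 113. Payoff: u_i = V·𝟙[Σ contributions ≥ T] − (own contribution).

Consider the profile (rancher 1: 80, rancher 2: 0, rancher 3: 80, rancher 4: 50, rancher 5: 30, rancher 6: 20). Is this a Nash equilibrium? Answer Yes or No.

Total = 260 ≥ 260: provided.
Rancher 1 (pledges 80, payoff 33): dropping to 0 → total 180, payoff 0. No gain.
Rancher 2 (pledges 0, payoff 113): pledging 20 → total 280, payoff 93. No gain.
Rancher 3 (pledges 80, payoff 33): dropping to 0 → total 180, payoff 0. No gain.
Rancher 4 (pledges 50, payoff 63): dropping to 0 → total 210, payoff 0. No gain.
Rancher 5 (pledges 30, payoff 83): dropping to 0 → total 230, payoff 0. No gain.
Rancher 6 (pledges 20, payoff 93): dropping to 0 → total 240, payoff 0. No gain.

Yes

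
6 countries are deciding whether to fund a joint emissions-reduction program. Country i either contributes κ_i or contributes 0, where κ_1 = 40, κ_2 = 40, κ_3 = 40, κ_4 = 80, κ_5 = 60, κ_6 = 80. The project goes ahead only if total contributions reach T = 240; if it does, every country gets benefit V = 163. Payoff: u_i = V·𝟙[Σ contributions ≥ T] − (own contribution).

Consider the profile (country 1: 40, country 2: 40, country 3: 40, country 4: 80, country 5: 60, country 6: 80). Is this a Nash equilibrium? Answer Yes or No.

No

Total = 340 ≥ 240: provided.
Country 1 (pledges 40, payoff 123): dropping to 0 → total 300, payoff 163. Profitable deviation.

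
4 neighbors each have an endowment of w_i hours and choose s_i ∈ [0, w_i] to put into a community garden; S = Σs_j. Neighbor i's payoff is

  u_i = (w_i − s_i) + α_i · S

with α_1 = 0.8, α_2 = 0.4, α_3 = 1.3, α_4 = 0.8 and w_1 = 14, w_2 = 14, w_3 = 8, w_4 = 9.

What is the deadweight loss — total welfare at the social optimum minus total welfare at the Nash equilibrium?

∂u_i/∂s_i = α_i − 1, so neighbor i contributes w_i if α_i > 1, else 0.
α_i > 1 for i ∈ {3}; NE contributions (0, 0, 8, 0), S = 8.
W^NE = Σw_i − S^NE + (Σα_i)·S^NE = 45 + 2.3·8 = 63.4.
Planner: ∂(Σu_j)/∂s_i = Σα_j − 1 = 2.3 > 0, so everyone contributes w_i; S^SO = 45, W^SO = 45 + 2.3·45 = 148.5.
Deadweight loss = 85.1.

85.1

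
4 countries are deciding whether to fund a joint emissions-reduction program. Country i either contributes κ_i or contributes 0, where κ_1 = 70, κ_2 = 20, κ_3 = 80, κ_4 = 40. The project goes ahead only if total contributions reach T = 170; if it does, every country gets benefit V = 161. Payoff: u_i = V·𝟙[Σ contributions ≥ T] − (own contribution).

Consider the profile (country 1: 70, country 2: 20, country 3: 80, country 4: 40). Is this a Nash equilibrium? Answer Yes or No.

No

Total = 210 ≥ 170: provided.
Country 1 (pledges 70, payoff 91): dropping to 0 → total 140, payoff 0. No gain.
Country 2 (pledges 20, payoff 141): dropping to 0 → total 190, payoff 161. Profitable deviation.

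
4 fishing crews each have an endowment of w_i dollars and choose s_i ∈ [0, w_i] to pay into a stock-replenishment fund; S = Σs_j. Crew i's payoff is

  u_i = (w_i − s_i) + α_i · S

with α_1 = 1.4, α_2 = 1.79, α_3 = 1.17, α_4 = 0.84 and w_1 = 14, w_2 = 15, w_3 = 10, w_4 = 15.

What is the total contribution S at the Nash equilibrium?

39

∂u_i/∂s_i = α_i − 1, so crew i contributes w_i if α_i > 1, else 0.
α_i > 1 for i ∈ {1, 2, 3}; NE contributions (14, 15, 10, 0), S = 39.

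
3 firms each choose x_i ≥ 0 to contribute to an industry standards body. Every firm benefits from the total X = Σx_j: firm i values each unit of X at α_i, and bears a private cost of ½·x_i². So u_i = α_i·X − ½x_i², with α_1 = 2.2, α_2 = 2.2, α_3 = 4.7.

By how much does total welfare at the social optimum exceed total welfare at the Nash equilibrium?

Firm i's FOC: ∂u_i/∂x_i = α_i − x_i = 0, so x_i* = α_i.
NE contributions = (2.2, 2.2, 4.7); X = 9.1.
W^NE = (Σα)·X − ½Σα_i² = 9.1² − ½·31.77 = 66.925.
Planner sets x_i = Σα_j = 9.1 for every i, so X^SO = 3·9.1 = 27.3.
W^SO = (Σα)·X^SO − ½·3·(Σα)² = (3/2)·9.1² = 124.215.
Deadweight loss = W^SO − W^NE = 57.29.

57.29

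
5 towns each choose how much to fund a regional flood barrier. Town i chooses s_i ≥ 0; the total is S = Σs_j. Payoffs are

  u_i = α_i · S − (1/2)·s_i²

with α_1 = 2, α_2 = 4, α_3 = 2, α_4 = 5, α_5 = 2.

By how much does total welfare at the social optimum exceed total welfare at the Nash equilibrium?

Town i's FOC: ∂u_i/∂s_i = α_i − s_i = 0, so s_i* = α_i.
NE contributions = (2, 4, 2, 5, 2); S = 15.
W^NE = (Σα)·S − ½Σα_i² = 15² − ½·53 = 198.5.
Planner sets s_i = Σα_j = 15 for every i, so S^SO = 5·15 = 75.
W^SO = (Σα)·S^SO − ½·5·(Σα)² = (5/2)·15² = 562.5.
Deadweight loss = W^SO − W^NE = 364.

364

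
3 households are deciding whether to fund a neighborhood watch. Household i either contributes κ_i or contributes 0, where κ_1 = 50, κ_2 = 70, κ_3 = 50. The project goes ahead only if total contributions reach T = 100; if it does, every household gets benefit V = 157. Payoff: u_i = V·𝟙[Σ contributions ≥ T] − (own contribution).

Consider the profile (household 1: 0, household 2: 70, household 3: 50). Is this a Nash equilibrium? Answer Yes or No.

Yes

Total = 120 ≥ 100: provided.
Household 1 (pledges 0, payoff 157): pledging 50 → total 170, payoff 107. No gain.
Household 2 (pledges 70, payoff 87): dropping to 0 → total 50, payoff 0. No gain.
Household 3 (pledges 50, payoff 107): dropping to 0 → total 70, payoff 0. No gain.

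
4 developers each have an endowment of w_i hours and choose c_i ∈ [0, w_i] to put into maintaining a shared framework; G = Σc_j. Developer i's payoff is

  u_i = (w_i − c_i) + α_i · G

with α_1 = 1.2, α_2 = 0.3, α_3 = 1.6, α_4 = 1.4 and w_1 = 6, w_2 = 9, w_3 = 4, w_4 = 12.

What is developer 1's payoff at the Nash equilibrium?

∂u_i/∂c_i = α_i − 1, so developer i contributes w_i if α_i > 1, else 0.
α_i > 1 for i ∈ {1, 3, 4}; NE contributions (6, 0, 4, 12), G = 22.
u_1 = (6 − 6) + 1.2·22 = 26.4.

26.4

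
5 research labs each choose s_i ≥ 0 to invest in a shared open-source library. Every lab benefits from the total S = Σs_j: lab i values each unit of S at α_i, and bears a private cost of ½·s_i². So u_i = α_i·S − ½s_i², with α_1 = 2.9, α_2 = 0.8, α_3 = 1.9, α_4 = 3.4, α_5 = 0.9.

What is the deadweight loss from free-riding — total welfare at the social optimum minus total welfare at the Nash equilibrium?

Lab i's FOC: ∂u_i/∂s_i = α_i − s_i = 0, so s_i* = α_i.
NE contributions = (2.9, 0.8, 1.9, 3.4, 0.9); S = 9.9.
W^NE = (Σα)·S − ½Σα_i² = 9.9² − ½·25.03 = 85.495.
Planner sets s_i = Σα_j = 9.9 for every i, so S^SO = 5·9.9 = 49.5.
W^SO = (Σα)·S^SO − ½·5·(Σα)² = (5/2)·9.9² = 245.025.
Deadweight loss = W^SO − W^NE = 159.53.

159.53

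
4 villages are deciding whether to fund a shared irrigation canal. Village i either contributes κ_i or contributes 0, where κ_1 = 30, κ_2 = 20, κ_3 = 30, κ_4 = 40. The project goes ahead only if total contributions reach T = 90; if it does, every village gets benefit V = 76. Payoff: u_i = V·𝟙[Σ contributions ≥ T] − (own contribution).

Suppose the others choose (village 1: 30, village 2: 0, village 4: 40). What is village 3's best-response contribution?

30

Others' total = 70. Contributing 30 brings total to 100 ≥ 90: gain V − κ_3 = 46.
Best response: 30.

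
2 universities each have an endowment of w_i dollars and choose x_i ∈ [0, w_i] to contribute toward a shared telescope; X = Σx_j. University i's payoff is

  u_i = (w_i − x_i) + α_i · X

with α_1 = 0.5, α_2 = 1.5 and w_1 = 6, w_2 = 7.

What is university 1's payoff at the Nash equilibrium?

∂u_i/∂x_i = α_i − 1, so university i contributes w_i if α_i > 1, else 0.
α_i > 1 for i ∈ {2}; NE contributions (0, 7), X = 7.
u_1 = (6 − 0) + 0.5·7 = 9.5.

9.5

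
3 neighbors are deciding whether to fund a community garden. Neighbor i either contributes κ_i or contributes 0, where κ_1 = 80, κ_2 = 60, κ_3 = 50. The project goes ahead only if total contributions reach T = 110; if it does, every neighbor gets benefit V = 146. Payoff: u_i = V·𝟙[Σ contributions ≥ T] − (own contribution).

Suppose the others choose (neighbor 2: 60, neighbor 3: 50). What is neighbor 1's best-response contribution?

0

Others' total = 110 ≥ 110; contributing adds cost 80 for no extra benefit.
Best response: 0.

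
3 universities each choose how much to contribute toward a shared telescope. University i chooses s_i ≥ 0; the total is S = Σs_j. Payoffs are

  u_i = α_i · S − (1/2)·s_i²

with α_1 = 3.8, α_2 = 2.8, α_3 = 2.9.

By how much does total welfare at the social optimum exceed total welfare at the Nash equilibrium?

University i's FOC: ∂u_i/∂s_i = α_i − s_i = 0, so s_i* = α_i.
NE contributions = (3.8, 2.8, 2.9); S = 9.5.
W^NE = (Σα)·S − ½Σα_i² = 9.5² − ½·30.69 = 74.905.
Planner sets s_i = Σα_j = 9.5 for every i, so S^SO = 3·9.5 = 28.5.
W^SO = (Σα)·S^SO − ½·3·(Σα)² = (3/2)·9.5² = 135.375.
Deadweight loss = W^SO − W^NE = 60.47.

60.47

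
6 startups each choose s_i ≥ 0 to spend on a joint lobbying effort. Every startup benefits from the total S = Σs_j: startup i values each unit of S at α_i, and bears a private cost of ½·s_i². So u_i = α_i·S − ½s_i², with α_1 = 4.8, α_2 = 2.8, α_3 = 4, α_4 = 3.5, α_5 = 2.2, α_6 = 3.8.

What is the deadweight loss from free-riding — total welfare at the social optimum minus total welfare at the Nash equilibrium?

929.625

Startup i's FOC: ∂u_i/∂s_i = α_i − s_i = 0, so s_i* = α_i.
NE contributions = (4.8, 2.8, 4, 3.5, 2.2, 3.8); S = 21.1.
W^NE = (Σα)·S − ½Σα_i² = 21.1² − ½·78.41 = 406.005.
Planner sets s_i = Σα_j = 21.1 for every i, so S^SO = 6·21.1 = 126.6.
W^SO = (Σα)·S^SO − ½·6·(Σα)² = (6/2)·21.1² = 1335.63.
Deadweight loss = W^SO − W^NE = 929.625.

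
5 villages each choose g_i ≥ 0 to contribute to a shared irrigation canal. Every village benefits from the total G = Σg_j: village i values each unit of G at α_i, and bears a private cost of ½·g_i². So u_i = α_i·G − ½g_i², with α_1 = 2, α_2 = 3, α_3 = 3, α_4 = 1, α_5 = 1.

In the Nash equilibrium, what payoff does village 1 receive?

Village i's FOC: ∂u_i/∂g_i = α_i − g_i = 0, so g_i* = α_i.
NE contributions = (2, 3, 3, 1, 1); G = 10.
u_1 = α_1·G − ½·(g_1)² = 2·10 − ½·2² = 18.

18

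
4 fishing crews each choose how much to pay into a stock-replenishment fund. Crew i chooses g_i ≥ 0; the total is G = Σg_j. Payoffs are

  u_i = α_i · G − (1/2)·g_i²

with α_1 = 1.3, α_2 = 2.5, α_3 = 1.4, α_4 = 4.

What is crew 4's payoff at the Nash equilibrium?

28.8

Crew i's FOC: ∂u_i/∂g_i = α_i − g_i = 0, so g_i* = α_i.
NE contributions = (1.3, 2.5, 1.4, 4); G = 9.2.
u_4 = α_4·G − ½·(g_4)² = 4·9.2 − ½·4² = 28.8.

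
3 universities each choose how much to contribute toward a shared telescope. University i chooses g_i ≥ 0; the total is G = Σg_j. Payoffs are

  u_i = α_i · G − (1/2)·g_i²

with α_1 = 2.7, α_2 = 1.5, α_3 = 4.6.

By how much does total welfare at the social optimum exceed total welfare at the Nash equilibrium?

University i's FOC: ∂u_i/∂g_i = α_i − g_i = 0, so g_i* = α_i.
NE contributions = (2.7, 1.5, 4.6); G = 8.8.
W^NE = (Σα)·G − ½Σα_i² = 8.8² − ½·30.7 = 62.09.
Planner sets g_i = Σα_j = 8.8 for every i, so G^SO = 3·8.8 = 26.4.
W^SO = (Σα)·G^SO − ½·3·(Σα)² = (3/2)·8.8² = 116.16.
Deadweight loss = W^SO − W^NE = 54.07.

54.07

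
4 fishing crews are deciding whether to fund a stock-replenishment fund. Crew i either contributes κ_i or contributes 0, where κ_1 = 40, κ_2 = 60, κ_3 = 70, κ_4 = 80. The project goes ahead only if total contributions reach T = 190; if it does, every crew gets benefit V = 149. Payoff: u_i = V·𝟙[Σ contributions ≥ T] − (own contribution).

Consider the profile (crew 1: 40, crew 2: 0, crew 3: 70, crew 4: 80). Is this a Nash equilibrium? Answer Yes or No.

Total = 190 ≥ 190: provided.
Crew 1 (pledges 40, payoff 109): dropping to 0 → total 150, payoff 0. No gain.
Crew 2 (pledges 0, payoff 149): pledging 60 → total 250, payoff 89. No gain.
Crew 3 (pledges 70, payoff 79): dropping to 0 → total 120, payoff 0. No gain.
Crew 4 (pledges 80, payoff 69): dropping to 0 → total 110, payoff 0. No gain.

Yes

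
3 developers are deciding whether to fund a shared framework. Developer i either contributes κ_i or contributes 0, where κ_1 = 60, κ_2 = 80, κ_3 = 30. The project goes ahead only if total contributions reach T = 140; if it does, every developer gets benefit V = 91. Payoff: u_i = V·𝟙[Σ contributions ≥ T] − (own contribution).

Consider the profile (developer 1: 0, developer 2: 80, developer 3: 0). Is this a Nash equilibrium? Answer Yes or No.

Total = 80 < 140: not provided.
Developer 1 (pledges 0, payoff 0): pledging 60 → total 140, payoff 31. Profitable deviation.

No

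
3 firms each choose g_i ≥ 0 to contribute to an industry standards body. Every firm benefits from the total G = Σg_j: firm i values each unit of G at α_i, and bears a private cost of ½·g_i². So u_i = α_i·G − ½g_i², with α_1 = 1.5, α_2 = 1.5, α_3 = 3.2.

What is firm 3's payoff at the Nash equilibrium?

Firm i's FOC: ∂u_i/∂g_i = α_i − g_i = 0, so g_i* = α_i.
NE contributions = (1.5, 1.5, 3.2); G = 6.2.
u_3 = α_3·G − ½·(g_3)² = 3.2·6.2 − ½·3.2² = 14.72.

14.72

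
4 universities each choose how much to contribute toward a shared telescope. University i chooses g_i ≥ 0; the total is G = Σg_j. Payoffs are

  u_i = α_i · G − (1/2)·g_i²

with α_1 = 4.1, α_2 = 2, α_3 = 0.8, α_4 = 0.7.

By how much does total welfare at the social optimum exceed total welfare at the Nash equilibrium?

University i's FOC: ∂u_i/∂g_i = α_i − g_i = 0, so g_i* = α_i.
NE contributions = (4.1, 2, 0.8, 0.7); G = 7.6.
W^NE = (Σα)·G − ½Σα_i² = 7.6² − ½·21.94 = 46.79.
Planner sets g_i = Σα_j = 7.6 for every i, so G^SO = 4·7.6 = 30.4.
W^SO = (Σα)·G^SO − ½·4·(Σα)² = (4/2)·7.6² = 115.52.
Deadweight loss = W^SO − W^NE = 68.73.

68.73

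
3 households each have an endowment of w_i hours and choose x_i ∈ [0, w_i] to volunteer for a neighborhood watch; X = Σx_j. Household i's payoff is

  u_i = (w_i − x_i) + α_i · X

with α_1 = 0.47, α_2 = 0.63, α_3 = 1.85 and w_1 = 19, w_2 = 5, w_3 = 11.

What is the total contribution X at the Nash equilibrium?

∂u_i/∂x_i = α_i − 1, so household i contributes w_i if α_i > 1, else 0.
α_i > 1 for i ∈ {3}; NE contributions (0, 0, 11), X = 11.

11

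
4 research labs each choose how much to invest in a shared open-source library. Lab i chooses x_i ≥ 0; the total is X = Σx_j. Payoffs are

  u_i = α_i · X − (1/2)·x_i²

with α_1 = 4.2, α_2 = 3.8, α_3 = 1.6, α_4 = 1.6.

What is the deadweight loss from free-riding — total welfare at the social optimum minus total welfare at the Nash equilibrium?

Lab i's FOC: ∂u_i/∂x_i = α_i − x_i = 0, so x_i* = α_i.
NE contributions = (4.2, 3.8, 1.6, 1.6); X = 11.2.
W^NE = (Σα)·X − ½Σα_i² = 11.2² − ½·37.2 = 106.84.
Planner sets x_i = Σα_j = 11.2 for every i, so X^SO = 4·11.2 = 44.8.
W^SO = (Σα)·X^SO − ½·4·(Σα)² = (4/2)·11.2² = 250.88.
Deadweight loss = W^SO − W^NE = 144.04.

144.04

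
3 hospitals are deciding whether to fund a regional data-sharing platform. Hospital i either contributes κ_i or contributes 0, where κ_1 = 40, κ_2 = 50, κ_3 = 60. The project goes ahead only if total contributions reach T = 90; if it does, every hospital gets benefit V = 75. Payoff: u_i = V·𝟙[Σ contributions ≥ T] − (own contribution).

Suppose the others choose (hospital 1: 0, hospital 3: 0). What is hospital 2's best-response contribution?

Others' total = 0. Even contributing 50 gives 50 < 90: no benefit either way.
Best response: 0.

0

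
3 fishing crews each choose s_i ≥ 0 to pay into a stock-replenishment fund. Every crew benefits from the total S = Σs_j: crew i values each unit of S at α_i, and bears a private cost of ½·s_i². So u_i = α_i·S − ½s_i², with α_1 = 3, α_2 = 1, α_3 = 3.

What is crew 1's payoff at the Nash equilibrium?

Crew i's FOC: ∂u_i/∂s_i = α_i − s_i = 0, so s_i* = α_i.
NE contributions = (3, 1, 3); S = 7.
u_1 = α_1·S − ½·(s_1)² = 3·7 − ½·3² = 16.5.

16.5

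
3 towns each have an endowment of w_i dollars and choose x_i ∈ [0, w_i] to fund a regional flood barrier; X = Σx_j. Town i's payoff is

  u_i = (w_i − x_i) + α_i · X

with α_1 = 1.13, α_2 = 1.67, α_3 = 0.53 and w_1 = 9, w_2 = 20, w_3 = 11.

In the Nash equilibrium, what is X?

29

∂u_i/∂x_i = α_i − 1, so town i contributes w_i if α_i > 1, else 0.
α_i > 1 for i ∈ {1, 2}; NE contributions (9, 20, 0), X = 29.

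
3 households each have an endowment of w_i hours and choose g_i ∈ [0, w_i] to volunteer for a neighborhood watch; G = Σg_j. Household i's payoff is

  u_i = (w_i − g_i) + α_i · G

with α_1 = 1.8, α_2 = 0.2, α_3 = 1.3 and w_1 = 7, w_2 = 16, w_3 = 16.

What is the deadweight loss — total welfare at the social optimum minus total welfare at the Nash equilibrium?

36.8

∂u_i/∂g_i = α_i − 1, so household i contributes w_i if α_i > 1, else 0.
α_i > 1 for i ∈ {1, 3}; NE contributions (7, 0, 16), G = 23.
W^NE = Σw_i − G^NE + (Σα_i)·G^NE = 39 + 2.3·23 = 91.9.
Planner: ∂(Σu_j)/∂g_i = Σα_j − 1 = 2.3 > 0, so everyone contributes w_i; G^SO = 39, W^SO = 39 + 2.3·39 = 128.7.
Deadweight loss = 36.8.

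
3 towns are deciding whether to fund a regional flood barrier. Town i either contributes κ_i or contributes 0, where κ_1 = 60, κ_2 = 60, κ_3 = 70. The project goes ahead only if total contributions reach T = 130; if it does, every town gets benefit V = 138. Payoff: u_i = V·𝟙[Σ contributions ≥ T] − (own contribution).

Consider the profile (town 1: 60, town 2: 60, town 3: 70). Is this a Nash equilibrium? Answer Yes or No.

Total = 190 ≥ 130: provided.
Town 1 (pledges 60, payoff 78): dropping to 0 → total 130, payoff 138. Profitable deviation.

No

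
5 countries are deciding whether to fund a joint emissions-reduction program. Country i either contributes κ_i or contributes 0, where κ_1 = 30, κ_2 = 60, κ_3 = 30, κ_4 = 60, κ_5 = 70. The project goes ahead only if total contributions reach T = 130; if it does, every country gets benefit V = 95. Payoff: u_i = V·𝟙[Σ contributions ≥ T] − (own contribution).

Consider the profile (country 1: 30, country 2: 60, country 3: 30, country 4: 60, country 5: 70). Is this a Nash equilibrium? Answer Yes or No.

No

Total = 250 ≥ 130: provided.
Country 1 (pledges 30, payoff 65): dropping to 0 → total 220, payoff 95. Profitable deviation.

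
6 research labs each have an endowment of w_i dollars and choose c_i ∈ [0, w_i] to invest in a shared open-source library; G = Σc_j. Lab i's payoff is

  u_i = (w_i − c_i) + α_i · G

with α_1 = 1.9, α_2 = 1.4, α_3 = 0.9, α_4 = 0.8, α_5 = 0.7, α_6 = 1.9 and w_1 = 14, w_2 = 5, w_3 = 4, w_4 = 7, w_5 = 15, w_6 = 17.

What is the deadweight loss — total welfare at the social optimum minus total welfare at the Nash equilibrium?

171.6

∂u_i/∂c_i = α_i − 1, so lab i contributes w_i if α_i > 1, else 0.
α_i > 1 for i ∈ {1, 2, 6}; NE contributions (14, 5, 0, 0, 0, 17), G = 36.
W^NE = Σw_i − G^NE + (Σα_i)·G^NE = 62 + 6.6·36 = 299.6.
Planner: ∂(Σu_j)/∂c_i = Σα_j − 1 = 6.6 > 0, so everyone contributes w_i; G^SO = 62, W^SO = 62 + 6.6·62 = 471.2.
Deadweight loss = 171.6.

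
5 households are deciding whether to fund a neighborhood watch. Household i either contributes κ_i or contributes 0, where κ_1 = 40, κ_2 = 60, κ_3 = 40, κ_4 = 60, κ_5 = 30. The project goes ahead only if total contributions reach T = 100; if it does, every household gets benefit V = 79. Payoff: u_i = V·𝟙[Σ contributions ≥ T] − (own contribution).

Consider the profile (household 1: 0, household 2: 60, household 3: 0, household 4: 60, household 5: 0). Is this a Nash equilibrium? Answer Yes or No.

Yes

Total = 120 ≥ 100: provided.
Household 1 (pledges 0, payoff 79): pledging 40 → total 160, payoff 39. No gain.
Household 2 (pledges 60, payoff 19): dropping to 0 → total 60, payoff 0. No gain.
Household 3 (pledges 0, payoff 79): pledging 40 → total 160, payoff 39. No gain.
Household 4 (pledges 60, payoff 19): dropping to 0 → total 60, payoff 0. No gain.
Household 5 (pledges 0, payoff 79): pledging 30 → total 150, payoff 49. No gain.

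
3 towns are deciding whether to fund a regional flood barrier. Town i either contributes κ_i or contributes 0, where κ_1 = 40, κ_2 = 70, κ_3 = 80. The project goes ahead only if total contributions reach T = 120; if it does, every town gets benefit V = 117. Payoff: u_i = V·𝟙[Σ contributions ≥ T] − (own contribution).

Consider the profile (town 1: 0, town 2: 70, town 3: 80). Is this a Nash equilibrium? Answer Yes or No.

Total = 150 ≥ 120: provided.
Town 1 (pledges 0, payoff 117): pledging 40 → total 190, payoff 77. No gain.
Town 2 (pledges 70, payoff 47): dropping to 0 → total 80, payoff 0. No gain.
Town 3 (pledges 80, payoff 37): dropping to 0 → total 70, payoff 0. No gain.

Yes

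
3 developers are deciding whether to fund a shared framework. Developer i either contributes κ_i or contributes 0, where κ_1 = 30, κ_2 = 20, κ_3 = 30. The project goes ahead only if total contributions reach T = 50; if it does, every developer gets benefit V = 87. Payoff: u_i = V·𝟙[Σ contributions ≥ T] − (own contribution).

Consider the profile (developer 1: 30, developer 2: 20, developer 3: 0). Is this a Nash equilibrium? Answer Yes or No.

Yes

Total = 50 ≥ 50: provided.
Developer 1 (pledges 30, payoff 57): dropping to 0 → total 20, payoff 0. No gain.
Developer 2 (pledges 20, payoff 67): dropping to 0 → total 30, payoff 0. No gain.
Developer 3 (pledges 0, payoff 87): pledging 30 → total 80, payoff 57. No gain.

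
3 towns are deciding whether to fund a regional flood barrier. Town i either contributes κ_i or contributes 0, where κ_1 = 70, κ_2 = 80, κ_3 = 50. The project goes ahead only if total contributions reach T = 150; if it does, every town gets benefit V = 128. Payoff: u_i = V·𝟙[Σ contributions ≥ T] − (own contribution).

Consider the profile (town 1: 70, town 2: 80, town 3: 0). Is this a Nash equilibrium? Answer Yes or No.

Total = 150 ≥ 150: provided.
Town 1 (pledges 70, payoff 58): dropping to 0 → total 80, payoff 0. No gain.
Town 2 (pledges 80, payoff 48): dropping to 0 → total 70, payoff 0. No gain.
Town 3 (pledges 0, payoff 128): pledging 50 → total 200, payoff 78. No gain.

Yes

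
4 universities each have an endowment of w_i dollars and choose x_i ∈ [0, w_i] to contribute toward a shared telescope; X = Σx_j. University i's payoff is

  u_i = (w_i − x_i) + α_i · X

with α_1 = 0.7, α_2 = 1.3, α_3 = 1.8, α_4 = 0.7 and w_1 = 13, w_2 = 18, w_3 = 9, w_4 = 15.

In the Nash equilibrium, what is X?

27

∂u_i/∂x_i = α_i − 1, so university i contributes w_i if α_i > 1, else 0.
α_i > 1 for i ∈ {2, 3}; NE contributions (0, 18, 9, 0), X = 27.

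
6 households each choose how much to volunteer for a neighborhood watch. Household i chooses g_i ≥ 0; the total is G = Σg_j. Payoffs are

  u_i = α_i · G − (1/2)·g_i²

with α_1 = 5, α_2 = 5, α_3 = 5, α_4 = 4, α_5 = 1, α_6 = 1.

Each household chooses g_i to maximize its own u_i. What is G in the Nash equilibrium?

21

Household i's FOC: ∂u_i/∂g_i = α_i − g_i = 0, so g_i* = α_i.
NE contributions = (5, 5, 5, 4, 1, 1); G = 21.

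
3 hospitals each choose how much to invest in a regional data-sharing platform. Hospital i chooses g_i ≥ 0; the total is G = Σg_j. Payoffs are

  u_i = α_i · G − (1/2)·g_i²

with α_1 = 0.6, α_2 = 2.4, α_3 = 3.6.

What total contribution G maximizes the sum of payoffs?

19.8

Planner FOC: ∂(Σu_j)/∂g_i = (Σα_j) − g_i = 0, so g_i^SO = Σα_j = 6.6 for every i; G^SO = 19.8.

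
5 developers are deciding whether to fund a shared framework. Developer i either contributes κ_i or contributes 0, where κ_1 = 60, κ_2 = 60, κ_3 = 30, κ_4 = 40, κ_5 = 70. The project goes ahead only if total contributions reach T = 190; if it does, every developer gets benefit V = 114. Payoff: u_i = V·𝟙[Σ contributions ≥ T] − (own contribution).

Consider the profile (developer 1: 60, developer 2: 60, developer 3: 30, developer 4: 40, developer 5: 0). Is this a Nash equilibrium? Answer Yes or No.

Yes

Total = 190 ≥ 190: provided.
Developer 1 (pledges 60, payoff 54): dropping to 0 → total 130, payoff 0. No gain.
Developer 2 (pledges 60, payoff 54): dropping to 0 → total 130, payoff 0. No gain.
Developer 3 (pledges 30, payoff 84): dropping to 0 → total 160, payoff 0. No gain.
Developer 4 (pledges 40, payoff 74): dropping to 0 → total 150, payoff 0. No gain.
Developer 5 (pledges 0, payoff 114): pledging 70 → total 260, payoff 44. No gain.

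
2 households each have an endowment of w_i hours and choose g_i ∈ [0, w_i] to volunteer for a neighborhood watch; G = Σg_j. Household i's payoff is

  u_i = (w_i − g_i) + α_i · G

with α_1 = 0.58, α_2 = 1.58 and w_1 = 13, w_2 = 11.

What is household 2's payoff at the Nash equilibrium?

∂u_i/∂g_i = α_i − 1, so household i contributes w_i if α_i > 1, else 0.
α_i > 1 for i ∈ {2}; NE contributions (0, 11), G = 11.
u_2 = (11 − 11) + 1.58·11 = 17.38.

17.38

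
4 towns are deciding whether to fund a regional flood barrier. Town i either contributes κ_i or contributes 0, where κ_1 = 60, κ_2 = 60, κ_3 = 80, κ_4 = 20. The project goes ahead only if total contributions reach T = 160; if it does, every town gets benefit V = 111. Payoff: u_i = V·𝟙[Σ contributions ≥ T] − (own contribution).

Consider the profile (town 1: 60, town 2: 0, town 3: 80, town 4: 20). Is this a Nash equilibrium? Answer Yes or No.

Total = 160 ≥ 160: provided.
Town 1 (pledges 60, payoff 51): dropping to 0 → total 100, payoff 0. No gain.
Town 2 (pledges 0, payoff 111): pledging 60 → total 220, payoff 51. No gain.
Town 3 (pledges 80, payoff 31): dropping to 0 → total 80, payoff 0. No gain.
Town 4 (pledges 20, payoff 91): dropping to 0 → total 140, payoff 0. No gain.

Yes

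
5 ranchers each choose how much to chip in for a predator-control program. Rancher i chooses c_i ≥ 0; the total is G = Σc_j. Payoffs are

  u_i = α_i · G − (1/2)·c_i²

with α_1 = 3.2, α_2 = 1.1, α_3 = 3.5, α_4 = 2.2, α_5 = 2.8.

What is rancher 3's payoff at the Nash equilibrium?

38.675

Rancher i's FOC: ∂u_i/∂c_i = α_i − c_i = 0, so c_i* = α_i.
NE contributions = (3.2, 1.1, 3.5, 2.2, 2.8); G = 12.8.
u_3 = α_3·G − ½·(c_3)² = 3.5·12.8 − ½·3.5² = 38.675.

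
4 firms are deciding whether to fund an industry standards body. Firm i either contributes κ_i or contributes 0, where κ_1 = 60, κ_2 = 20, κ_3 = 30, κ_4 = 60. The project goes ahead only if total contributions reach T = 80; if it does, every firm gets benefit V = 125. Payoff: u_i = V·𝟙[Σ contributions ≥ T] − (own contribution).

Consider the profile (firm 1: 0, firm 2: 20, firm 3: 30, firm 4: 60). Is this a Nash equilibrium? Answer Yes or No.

No

Total = 110 ≥ 80: provided.
Firm 1 (pledges 0, payoff 125): pledging 60 → total 170, payoff 65. No gain.
Firm 2 (pledges 20, payoff 105): dropping to 0 → total 90, payoff 125. Profitable deviation.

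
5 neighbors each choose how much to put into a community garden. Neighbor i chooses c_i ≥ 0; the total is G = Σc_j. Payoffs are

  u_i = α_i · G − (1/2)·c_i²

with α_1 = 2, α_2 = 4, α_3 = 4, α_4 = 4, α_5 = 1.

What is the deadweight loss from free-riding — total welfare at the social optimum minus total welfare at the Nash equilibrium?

364

Neighbor i's FOC: ∂u_i/∂c_i = α_i − c_i = 0, so c_i* = α_i.
NE contributions = (2, 4, 4, 4, 1); G = 15.
W^NE = (Σα)·G − ½Σα_i² = 15² − ½·53 = 198.5.
Planner sets c_i = Σα_j = 15 for every i, so G^SO = 5·15 = 75.
W^SO = (Σα)·G^SO − ½·5·(Σα)² = (5/2)·15² = 562.5.
Deadweight loss = W^SO − W^NE = 364.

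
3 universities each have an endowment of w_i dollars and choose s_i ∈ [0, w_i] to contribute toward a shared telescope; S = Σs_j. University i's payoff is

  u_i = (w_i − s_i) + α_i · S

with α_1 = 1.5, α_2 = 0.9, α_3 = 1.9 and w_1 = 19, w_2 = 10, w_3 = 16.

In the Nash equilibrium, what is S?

∂u_i/∂s_i = α_i − 1, so university i contributes w_i if α_i > 1, else 0.
α_i > 1 for i ∈ {1, 3}; NE contributions (19, 0, 16), S = 35.

35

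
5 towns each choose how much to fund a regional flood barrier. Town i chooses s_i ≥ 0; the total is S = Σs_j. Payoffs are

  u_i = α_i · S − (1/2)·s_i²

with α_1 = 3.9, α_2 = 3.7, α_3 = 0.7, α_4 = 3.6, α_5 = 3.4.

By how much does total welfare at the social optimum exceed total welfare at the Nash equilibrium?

Town i's FOC: ∂u_i/∂s_i = α_i − s_i = 0, so s_i* = α_i.
NE contributions = (3.9, 3.7, 0.7, 3.6, 3.4); S = 15.3.
W^NE = (Σα)·S − ½Σα_i² = 15.3² − ½·53.91 = 207.135.
Planner sets s_i = Σα_j = 15.3 for every i, so S^SO = 5·15.3 = 76.5.
W^SO = (Σα)·S^SO − ½·5·(Σα)² = (5/2)·15.3² = 585.225.
Deadweight loss = W^SO − W^NE = 378.09.

378.09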